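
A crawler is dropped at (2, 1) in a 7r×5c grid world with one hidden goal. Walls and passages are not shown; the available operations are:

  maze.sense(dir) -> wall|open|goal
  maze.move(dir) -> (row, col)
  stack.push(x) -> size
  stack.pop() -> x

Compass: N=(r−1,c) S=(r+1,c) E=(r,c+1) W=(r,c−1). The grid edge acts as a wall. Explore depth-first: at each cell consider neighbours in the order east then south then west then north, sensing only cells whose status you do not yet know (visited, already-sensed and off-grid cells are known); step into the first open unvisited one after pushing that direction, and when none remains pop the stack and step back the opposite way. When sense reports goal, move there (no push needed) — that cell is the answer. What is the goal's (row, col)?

Next I call maze.sense using dir→east, : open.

Calling stack.push using x→east, yielding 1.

I invoke maze.move using dir→east, and see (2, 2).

I use maze.sense using dir→east, and get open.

I call stack.push using x→east, and get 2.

Using maze.move using dir→east, yielding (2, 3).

I invoke maze.sense using dir→east, — result: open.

I call stack.push using x→east, which returns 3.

Now I run maze.move using dir→east, giving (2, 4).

I call maze.sense using dir→south, giving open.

I run stack.push using x→south, — result: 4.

Using maze.move using dir→south, and see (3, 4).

Calling maze.sense using dir→south, and observe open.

Using stack.push using x→south, and get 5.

I use maze.move using dir→south, and observe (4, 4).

I invoke maze.sense using dir→south, which returns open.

Next I call stack.push using x→south, and see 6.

Calling maze.move using dir→south, and see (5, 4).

Calling maze.sense using dir→south, → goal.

I use maze.move using dir→south, → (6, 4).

Answer: (6, 4)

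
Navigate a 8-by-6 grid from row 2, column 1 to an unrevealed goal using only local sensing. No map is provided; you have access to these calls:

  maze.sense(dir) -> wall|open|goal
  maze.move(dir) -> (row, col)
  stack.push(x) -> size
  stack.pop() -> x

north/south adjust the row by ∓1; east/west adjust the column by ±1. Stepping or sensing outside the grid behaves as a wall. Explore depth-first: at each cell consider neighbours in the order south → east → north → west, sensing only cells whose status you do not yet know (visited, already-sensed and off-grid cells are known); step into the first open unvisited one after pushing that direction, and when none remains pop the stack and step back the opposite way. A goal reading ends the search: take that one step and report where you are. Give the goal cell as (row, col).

→ maze.sense(dir→south)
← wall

→ maze.sense(dir→east)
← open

→ stack.push(x→east)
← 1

→ maze.move(dir→east)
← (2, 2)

→ maze.sense(dir→south)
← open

→ stack.push(x→south)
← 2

→ maze.move(dir→south)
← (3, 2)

→ maze.sense(dir→south)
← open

→ stack.push(x→south)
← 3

→ maze.move(dir→south)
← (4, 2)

→ maze.sense(dir→south)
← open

→ stack.push(x→south)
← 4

→ maze.move(dir→south)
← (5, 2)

→ maze.sense(dir→south)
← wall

→ maze.sense(dir→east)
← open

→ stack.push(x→east)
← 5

→ maze.move(dir→east)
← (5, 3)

→ maze.sense(dir→south)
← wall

→ maze.sense(dir→east)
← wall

→ maze.sense(dir→north)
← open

→ stack.push(x→north)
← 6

→ maze.move(dir→north)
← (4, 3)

→ maze.sense(dir→east)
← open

→ stack.push(x→east)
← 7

→ maze.move(dir→east)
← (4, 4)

→ maze.sense(dir→east)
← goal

→ maze.move(dir→east)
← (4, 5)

Answer: (4, 5)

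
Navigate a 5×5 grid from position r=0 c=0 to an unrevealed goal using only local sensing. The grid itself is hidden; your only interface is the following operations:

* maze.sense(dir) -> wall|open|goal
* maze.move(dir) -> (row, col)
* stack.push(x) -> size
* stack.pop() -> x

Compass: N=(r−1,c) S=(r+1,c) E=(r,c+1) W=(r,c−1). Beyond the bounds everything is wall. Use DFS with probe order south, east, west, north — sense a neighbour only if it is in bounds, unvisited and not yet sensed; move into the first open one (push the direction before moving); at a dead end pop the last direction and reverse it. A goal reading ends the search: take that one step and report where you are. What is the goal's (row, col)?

// maze.sense(dir=south) == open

// stack.push(x=south) == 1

// maze.move(dir=south) == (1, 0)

// maze.sense(dir=south) == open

// stack.push(x=south) == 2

// maze.move(dir=south) == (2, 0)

// maze.sense(dir=south) == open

// stack.push(x=south) == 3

// maze.move(dir=south) == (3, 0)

// maze.sense(dir=south) == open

// stack.push(x=south) == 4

// maze.move(dir=south) == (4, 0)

// maze.sense(dir=east) == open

// stack.push(x=east) == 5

// maze.move(dir=east) == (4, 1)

// maze.sense(dir=east) == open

// stack.push(x=east) == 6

// maze.move(dir=east) == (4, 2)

// maze.sense(dir=east) == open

// stack.push(x=east) == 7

// maze.move(dir=east) == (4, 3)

// maze.sense(dir=east) == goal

// maze.move(dir=east) == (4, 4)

Answer: (4, 4)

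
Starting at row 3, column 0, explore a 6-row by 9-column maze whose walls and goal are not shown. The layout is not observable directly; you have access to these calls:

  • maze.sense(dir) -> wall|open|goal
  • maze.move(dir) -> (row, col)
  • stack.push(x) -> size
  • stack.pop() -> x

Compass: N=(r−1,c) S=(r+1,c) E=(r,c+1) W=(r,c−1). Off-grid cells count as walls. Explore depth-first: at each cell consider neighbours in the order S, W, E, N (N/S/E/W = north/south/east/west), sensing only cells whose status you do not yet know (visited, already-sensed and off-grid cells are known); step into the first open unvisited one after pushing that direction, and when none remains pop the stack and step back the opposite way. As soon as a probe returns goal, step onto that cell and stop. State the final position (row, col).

[in] maze.sense dir: south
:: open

[in] stack.push x: south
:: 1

[in] maze.move dir: south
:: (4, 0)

[in] maze.sense dir: south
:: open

[in] stack.push x: south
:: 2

[in] maze.move dir: south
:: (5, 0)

[in] maze.sense dir: east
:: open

[in] stack.push x: east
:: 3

[in] maze.move dir: east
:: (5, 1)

[in] maze.sense dir: east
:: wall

[in] maze.sense dir: north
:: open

[in] stack.push x: north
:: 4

[in] maze.move dir: north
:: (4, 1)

[in] maze.sense dir: east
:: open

[in] stack.push x: east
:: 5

[in] maze.move dir: east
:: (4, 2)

[in] maze.sense dir: east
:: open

[in] stack.push x: east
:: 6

[in] maze.move dir: east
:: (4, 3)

[in] maze.sense dir: south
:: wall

[in] maze.sense dir: east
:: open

[in] stack.push x: east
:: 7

[in] maze.move dir: east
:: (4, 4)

[in] maze.sense dir: south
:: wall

[in] maze.sense dir: east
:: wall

[in] maze.sense dir: north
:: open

[in] stack.push x: north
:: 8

[in] maze.move dir: north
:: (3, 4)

[in] maze.sense dir: west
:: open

[in] stack.push x: west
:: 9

[in] maze.move dir: west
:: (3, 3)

[in] maze.sense dir: west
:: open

[in] stack.push x: west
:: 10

[in] maze.move dir: west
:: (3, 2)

[in] maze.sense dir: west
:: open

[in] stack.push x: west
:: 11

[in] maze.move dir: west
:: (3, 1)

[in] maze.sense dir: north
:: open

[in] stack.push x: north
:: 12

[in] maze.move dir: north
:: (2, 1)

[in] maze.sense dir: west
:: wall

[in] maze.sense dir: east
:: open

[in] stack.push x: east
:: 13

[in] maze.move dir: east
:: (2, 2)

[in] maze.sense dir: east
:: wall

[in] maze.sense dir: north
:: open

[in] stack.push x: north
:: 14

[in] maze.move dir: north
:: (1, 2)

[in] maze.sense dir: west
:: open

[in] stack.push x: west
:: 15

[in] maze.move dir: west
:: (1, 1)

[in] maze.sense dir: west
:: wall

[in] maze.sense dir: north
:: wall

[in] stack.pop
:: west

[in] maze.move dir: east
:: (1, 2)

[in] maze.sense dir: east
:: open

[in] stack.push x: east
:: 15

[in] maze.move dir: east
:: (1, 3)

[in] maze.sense dir: east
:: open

[in] stack.push x: east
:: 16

[in] maze.move dir: east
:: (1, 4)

[in] maze.sense dir: south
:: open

[in] stack.push x: south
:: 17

[in] maze.move dir: south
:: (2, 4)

[in] maze.sense dir: east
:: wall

[in] stack.pop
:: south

[in] maze.move dir: north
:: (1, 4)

[in] maze.sense dir: east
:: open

[in] stack.push x: east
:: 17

[in] maze.move dir: east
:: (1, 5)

[in] maze.sense dir: east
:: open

[in] stack.push x: east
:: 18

[in] maze.move dir: east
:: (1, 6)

[in] maze.sense dir: south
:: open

[in] stack.push x: south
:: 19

[in] maze.move dir: south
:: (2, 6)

[in] maze.sense dir: south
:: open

[in] stack.push x: south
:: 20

[in] maze.move dir: south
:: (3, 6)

[in] maze.sense dir: south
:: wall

[in] maze.sense dir: west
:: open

[in] stack.push x: west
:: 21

[in] maze.move dir: west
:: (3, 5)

[in] stack.pop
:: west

[in] maze.move dir: east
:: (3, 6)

[in] maze.sense dir: east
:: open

[in] stack.push x: east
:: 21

[in] maze.move dir: east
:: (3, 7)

[in] maze.sense dir: south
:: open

[in] stack.push x: south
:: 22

[in] maze.move dir: south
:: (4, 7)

[in] maze.sense dir: south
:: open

[in] stack.push x: south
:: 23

[in] maze.move dir: south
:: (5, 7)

[in] maze.sense dir: west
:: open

[in] stack.push x: west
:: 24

[in] maze.move dir: west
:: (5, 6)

[in] maze.sense dir: west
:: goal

[in] maze.move dir: west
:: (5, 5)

Answer: (5, 5)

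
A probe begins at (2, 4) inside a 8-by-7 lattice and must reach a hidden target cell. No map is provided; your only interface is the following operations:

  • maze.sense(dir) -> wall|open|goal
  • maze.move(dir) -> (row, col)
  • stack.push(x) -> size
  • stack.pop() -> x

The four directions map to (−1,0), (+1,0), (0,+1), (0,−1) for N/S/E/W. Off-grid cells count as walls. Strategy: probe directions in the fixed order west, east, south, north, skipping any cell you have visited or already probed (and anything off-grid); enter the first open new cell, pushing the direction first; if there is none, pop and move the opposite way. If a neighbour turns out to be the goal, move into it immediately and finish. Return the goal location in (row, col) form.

==> maze.sense(dir='west')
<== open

==> stack.push(x='west')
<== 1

==> maze.move(dir='west')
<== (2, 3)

==> maze.sense(dir='west')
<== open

==> stack.push(x='west')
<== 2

==> maze.move(dir='west')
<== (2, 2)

==> maze.sense(dir='west')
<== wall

==> maze.sense(dir='south')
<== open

==> stack.push(x='south')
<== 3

==> maze.move(dir='south')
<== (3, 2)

==> maze.sense(dir='west')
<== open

==> stack.push(x='west')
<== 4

==> maze.move(dir='west')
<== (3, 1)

==> maze.sense(dir='west')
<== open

==> stack.push(x='west')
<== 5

==> maze.move(dir='west')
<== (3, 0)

==> maze.sense(dir='south')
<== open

==> stack.push(x='south')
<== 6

==> maze.move(dir='south')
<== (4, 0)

==> maze.sense(dir='east')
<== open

==> stack.push(x='east')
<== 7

==> maze.move(dir='east')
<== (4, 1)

==> maze.sense(dir='east')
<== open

==> stack.push(x='east')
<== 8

==> maze.move(dir='east')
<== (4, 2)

==> maze.sense(dir='east')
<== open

==> stack.push(x='east')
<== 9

==> maze.move(dir='east')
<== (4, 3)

==> maze.sense(dir='east')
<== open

==> stack.push(x='east')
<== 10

==> maze.move(dir='east')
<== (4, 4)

==> maze.sense(dir='east')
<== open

==> stack.push(x='east')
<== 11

==> maze.move(dir='east')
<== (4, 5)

==> maze.sense(dir='east')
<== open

==> stack.push(x='east')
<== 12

==> maze.move(dir='east')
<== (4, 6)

==> maze.sense(dir='south')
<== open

==> stack.push(x='south')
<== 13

==> maze.move(dir='south')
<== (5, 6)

==> maze.sense(dir='west')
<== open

==> stack.push(x='west')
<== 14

==> maze.move(dir='west')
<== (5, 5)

==> maze.sense(dir='west')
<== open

==> stack.push(x='west')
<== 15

==> maze.move(dir='west')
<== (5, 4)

==> maze.sense(dir='west')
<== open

==> stack.push(x='west')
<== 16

==> maze.move(dir='west')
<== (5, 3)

==> maze.sense(dir='west')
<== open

==> stack.push(x='west')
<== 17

==> maze.move(dir='west')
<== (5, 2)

==> maze.sense(dir='west')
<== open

==> stack.push(x='west')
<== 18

==> maze.move(dir='west')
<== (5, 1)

==> maze.sense(dir='west')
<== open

==> stack.push(x='west')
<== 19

==> maze.move(dir='west')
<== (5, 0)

==> maze.sense(dir='south')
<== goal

==> maze.move(dir='south')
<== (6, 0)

Answer: (6, 0)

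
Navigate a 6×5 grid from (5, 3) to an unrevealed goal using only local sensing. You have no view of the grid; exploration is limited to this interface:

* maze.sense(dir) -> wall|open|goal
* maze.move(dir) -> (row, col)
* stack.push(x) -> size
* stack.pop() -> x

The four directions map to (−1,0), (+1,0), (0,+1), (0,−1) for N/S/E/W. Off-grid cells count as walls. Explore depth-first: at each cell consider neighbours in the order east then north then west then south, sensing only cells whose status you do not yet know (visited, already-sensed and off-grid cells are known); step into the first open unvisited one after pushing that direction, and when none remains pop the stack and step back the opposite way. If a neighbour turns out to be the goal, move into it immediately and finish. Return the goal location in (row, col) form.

>> maze.sense(dir=east)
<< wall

>> maze.sense(dir=north)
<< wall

>> maze.sense(dir=west)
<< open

>> stack.push(x=west)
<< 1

>> maze.move(dir=west)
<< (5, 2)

>> maze.sense(dir=north)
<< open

>> stack.push(x=north)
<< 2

>> maze.move(dir=north)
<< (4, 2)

>> maze.sense(dir=north)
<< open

>> stack.push(x=north)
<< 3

>> maze.move(dir=north)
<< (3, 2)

>> maze.sense(dir=east)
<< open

>> stack.push(x=east)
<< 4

>> maze.move(dir=east)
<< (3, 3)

>> maze.sense(dir=east)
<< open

>> stack.push(x=east)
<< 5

>> maze.move(dir=east)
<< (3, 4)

>> maze.sense(dir=north)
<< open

>> stack.push(x=north)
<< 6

>> maze.move(dir=north)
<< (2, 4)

>> maze.sense(dir=north)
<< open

>> stack.push(x=north)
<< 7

>> maze.move(dir=north)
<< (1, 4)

>> maze.sense(dir=north)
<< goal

>> maze.move(dir=north)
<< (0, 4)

Answer: (0, 4)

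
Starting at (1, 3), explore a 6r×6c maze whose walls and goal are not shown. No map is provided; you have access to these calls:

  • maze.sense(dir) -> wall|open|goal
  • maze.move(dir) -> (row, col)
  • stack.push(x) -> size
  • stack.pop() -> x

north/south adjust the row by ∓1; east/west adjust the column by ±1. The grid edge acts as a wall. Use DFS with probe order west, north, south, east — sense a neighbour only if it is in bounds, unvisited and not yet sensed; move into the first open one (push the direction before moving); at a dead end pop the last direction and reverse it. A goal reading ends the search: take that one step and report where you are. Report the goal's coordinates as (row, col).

Then sense on dir: west, which returns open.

I use push on x: west, and observe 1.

Calling move on dir: west, yielding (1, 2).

Using sense on dir: west, giving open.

I use push on x: west, → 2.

I use move on dir: west, giving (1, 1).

Then sense on dir: west, and see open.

Invoking push on x: west, → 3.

Invoking move on dir: west, and observe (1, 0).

I try sense on dir: north, — result: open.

I invoke push on x: north, which returns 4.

Invoking move on dir: north, which returns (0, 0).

I call sense on dir: east, giving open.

Now I run push on x: east, and see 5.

I call move on dir: east, — result: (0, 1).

I call sense on dir: east, and get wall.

Using pop(), which returns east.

Next I call move on dir: west, : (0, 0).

I call pop, and get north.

I call move on dir: south, : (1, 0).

I run sense on dir: south, giving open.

Next I call push on x: south, : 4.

I invoke move on dir: south, and observe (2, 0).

Now I run sense on dir: south, and get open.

I call push on x: south, giving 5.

I invoke move on dir: south, and observe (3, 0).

Next I call sense on dir: south, and see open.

Using push on x: south, and observe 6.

Then move on dir: south, and observe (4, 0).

I try sense on dir: south, yielding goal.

Calling move on dir: south, : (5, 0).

Answer: (5, 0)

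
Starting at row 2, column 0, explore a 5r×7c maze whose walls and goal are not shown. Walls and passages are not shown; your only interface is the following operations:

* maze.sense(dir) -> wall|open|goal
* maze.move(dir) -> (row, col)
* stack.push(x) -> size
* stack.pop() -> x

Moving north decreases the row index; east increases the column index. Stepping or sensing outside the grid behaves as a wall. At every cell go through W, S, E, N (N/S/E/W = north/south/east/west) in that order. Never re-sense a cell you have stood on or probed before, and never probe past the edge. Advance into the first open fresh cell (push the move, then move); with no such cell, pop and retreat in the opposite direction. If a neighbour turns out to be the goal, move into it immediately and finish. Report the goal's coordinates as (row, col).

I call maze.sense with dir: south, and get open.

Next I call stack.push with x: south, which returns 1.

I try maze.move with dir: south, giving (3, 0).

Calling maze.sense with dir: south, and see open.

Then stack.push with x: south, and see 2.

I invoke maze.move with dir: south, giving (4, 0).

Using maze.sense with dir: east, which returns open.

Invoking stack.push with x: east, and see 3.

I use maze.move with dir: east, and see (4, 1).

I use maze.sense with dir: east, yielding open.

I use stack.push with x: east, giving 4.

Using maze.move with dir: east, yielding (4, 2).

I try maze.sense with dir: east, : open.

I call stack.push with x: east, and observe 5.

Calling maze.move with dir: east, and see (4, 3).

Using maze.sense with dir: east, yielding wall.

I try maze.sense with dir: north, and observe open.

Calling stack.push with x: north, : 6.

Invoking maze.move with dir: north, and get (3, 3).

I call maze.sense with dir: west, which returns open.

Using stack.push with x: west, which returns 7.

Calling maze.move with dir: west, which returns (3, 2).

I run maze.sense with dir: west, yielding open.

I invoke stack.push with x: west, which returns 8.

I call maze.move with dir: west, and observe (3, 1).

Calling maze.sense with dir: north, yielding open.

I call stack.push with x: north, giving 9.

Next I call maze.move with dir: north, : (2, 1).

Calling maze.sense with dir: east, and observe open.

Invoking stack.push with x: east, yielding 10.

Then maze.move with dir: east, giving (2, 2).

Calling maze.sense with dir: east, and get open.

I try stack.push with x: east, giving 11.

Calling maze.move with dir: east, which returns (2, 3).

I use maze.sense with dir: east, giving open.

Next I call stack.push with x: east, : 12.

Now I run maze.move with dir: east, giving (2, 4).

Next I call maze.sense with dir: south, giving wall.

Then maze.sense with dir: east, → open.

I invoke stack.push with x: east, which returns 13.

I call maze.move with dir: east, which returns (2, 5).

Next I call maze.sense with dir: south, which returns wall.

I call maze.sense with dir: east, and get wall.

Invoking maze.sense with dir: north, → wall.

Using stack.pop(), which returns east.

I invoke maze.move with dir: west, and get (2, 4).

Calling maze.sense with dir: north, giving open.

Calling stack.push with x: north, — result: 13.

I run maze.move with dir: north, and get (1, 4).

Calling maze.sense with dir: west, : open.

Invoking stack.push with x: west, giving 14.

I try maze.move with dir: west, giving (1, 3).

I try maze.sense with dir: west, and get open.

Now I run stack.push with x: west, and get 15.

Then maze.move with dir: west, → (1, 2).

Then maze.sense with dir: west, and observe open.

I invoke stack.push with x: west, and see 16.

Invoking maze.move with dir: west, and observe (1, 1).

I use maze.sense with dir: west, and get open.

I invoke stack.push with x: west, yielding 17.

Then maze.move with dir: west, — result: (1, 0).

I use maze.sense with dir: north, and observe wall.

Now I run stack.pop, and see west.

Calling maze.move with dir: east, yielding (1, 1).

I use maze.sense with dir: north, and get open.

I use stack.push with x: north, and see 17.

Then maze.move with dir: north, which returns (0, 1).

I call maze.sense with dir: east, and get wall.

I call stack.pop(), and observe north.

Calling maze.move with dir: south, yielding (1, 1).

Then stack.pop(), giving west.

Calling maze.move with dir: east, : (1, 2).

I call stack.pop(), giving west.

Invoking maze.move with dir: east, and observe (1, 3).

Using maze.sense with dir: north, yielding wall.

I invoke stack.pop, giving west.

Then maze.move with dir: east, giving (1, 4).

Then maze.sense with dir: north, → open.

I try stack.push with x: north, → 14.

Then maze.move with dir: north, which returns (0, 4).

Invoking maze.sense with dir: east, and get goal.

I use maze.move with dir: east, giving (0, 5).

Answer: (0, 5)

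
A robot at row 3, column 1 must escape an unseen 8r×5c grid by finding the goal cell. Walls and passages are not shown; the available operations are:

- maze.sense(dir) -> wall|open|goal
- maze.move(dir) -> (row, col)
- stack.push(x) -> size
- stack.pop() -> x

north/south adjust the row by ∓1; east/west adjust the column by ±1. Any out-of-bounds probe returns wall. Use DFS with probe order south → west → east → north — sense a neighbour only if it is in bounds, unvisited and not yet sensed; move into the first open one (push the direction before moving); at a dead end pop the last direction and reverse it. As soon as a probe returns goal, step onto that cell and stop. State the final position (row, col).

CALL maze.sense[south]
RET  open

CALL stack.push[south]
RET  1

CALL maze.move[south]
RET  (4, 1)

CALL maze.sense[south]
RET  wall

CALL maze.sense[west]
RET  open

CALL stack.push[west]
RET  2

CALL maze.move[west]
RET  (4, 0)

CALL maze.sense[south]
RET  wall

CALL maze.sense[north]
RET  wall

CALL stack.pop[]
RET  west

CALL maze.move[east]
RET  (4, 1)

CALL maze.sense[east]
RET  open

CALL stack.push[east]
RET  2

CALL maze.move[east]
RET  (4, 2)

CALL maze.sense[south]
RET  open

CALL stack.push[south]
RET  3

CALL maze.move[south]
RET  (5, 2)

CALL maze.sense[south]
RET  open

CALL stack.push[south]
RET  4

CALL maze.move[south]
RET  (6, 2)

CALL maze.sense[south]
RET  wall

CALL maze.sense[west]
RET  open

CALL stack.push[west]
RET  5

CALL maze.move[west]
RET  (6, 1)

CALL maze.sense[south]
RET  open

CALL stack.push[south]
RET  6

CALL maze.move[south]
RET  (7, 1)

CALL maze.sense[west]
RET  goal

CALL maze.move[west]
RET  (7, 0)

Answer: (7, 0)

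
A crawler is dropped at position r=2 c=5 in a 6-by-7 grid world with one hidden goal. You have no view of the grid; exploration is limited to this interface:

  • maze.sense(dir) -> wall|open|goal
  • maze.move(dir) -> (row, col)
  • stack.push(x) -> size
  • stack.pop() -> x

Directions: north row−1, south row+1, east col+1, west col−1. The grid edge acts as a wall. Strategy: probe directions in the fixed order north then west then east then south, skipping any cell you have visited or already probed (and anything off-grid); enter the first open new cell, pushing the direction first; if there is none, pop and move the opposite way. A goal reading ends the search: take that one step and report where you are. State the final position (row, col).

CALL sense[dir='north']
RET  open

CALL push[x='north']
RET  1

CALL move[dir='north']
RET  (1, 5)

CALL sense[dir='north']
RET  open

CALL push[x='north']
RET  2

CALL move[dir='north']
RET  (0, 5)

CALL sense[dir='west']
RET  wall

CALL sense[dir='east']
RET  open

CALL push[x='east']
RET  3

CALL move[dir='east']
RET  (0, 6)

CALL sense[dir='south']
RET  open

CALL push[x='south']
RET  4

CALL move[dir='south']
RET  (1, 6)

CALL sense[dir='south']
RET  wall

CALL pop[]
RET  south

CALL move[dir='north']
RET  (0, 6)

CALL pop[]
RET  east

CALL move[dir='west']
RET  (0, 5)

CALL pop[]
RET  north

CALL move[dir='south']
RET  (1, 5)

CALL sense[dir='west']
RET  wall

CALL pop[]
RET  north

CALL move[dir='south']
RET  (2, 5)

CALL sense[dir='west']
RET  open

CALL push[x='west']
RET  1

CALL move[dir='west']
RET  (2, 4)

CALL sense[dir='west']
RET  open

CALL push[x='west']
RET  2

CALL move[dir='west']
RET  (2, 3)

CALL sense[dir='north']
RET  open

CALL push[x='north']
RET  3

CALL move[dir='north']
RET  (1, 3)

CALL sense[dir='north']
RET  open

CALL push[x='north']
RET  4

CALL move[dir='north']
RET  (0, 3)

CALL sense[dir='west']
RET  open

CALL push[x='west']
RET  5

CALL move[dir='west']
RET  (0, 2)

CALL sense[dir='west']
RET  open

CALL push[x='west']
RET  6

CALL move[dir='west']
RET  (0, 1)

CALL sense[dir='west']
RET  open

CALL push[x='west']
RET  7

CALL move[dir='west']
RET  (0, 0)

CALL sense[dir='south']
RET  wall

CALL pop[]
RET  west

CALL move[dir='east']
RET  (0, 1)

CALL sense[dir='south']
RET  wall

CALL pop[]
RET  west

CALL move[dir='east']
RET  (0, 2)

CALL sense[dir='south']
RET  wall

CALL pop[]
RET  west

CALL move[dir='east']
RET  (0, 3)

CALL pop[]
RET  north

CALL move[dir='south']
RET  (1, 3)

CALL pop[]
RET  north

CALL move[dir='south']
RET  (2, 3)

CALL sense[dir='west']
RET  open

CALL push[x='west']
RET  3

CALL move[dir='west']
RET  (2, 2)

CALL sense[dir='west']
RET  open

CALL push[x='west']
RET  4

CALL move[dir='west']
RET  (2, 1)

CALL sense[dir='west']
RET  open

CALL push[x='west']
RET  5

CALL move[dir='west']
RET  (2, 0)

CALL sense[dir='south']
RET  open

CALL push[x='south']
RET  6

CALL move[dir='south']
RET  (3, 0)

CALL sense[dir='east']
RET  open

CALL push[x='east']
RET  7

CALL move[dir='east']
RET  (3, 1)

CALL sense[dir='east']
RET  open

CALL push[x='east']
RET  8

CALL move[dir='east']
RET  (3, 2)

CALL sense[dir='east']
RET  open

CALL push[x='east']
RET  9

CALL move[dir='east']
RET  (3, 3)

CALL sense[dir='east']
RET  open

CALL push[x='east']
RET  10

CALL move[dir='east']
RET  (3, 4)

CALL sense[dir='east']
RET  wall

CALL sense[dir='south']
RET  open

CALL push[x='south']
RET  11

CALL move[dir='south']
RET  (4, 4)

CALL sense[dir='west']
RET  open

CALL push[x='west']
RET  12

CALL move[dir='west']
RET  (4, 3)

CALL sense[dir='west']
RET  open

CALL push[x='west']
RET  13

CALL move[dir='west']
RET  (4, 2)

CALL sense[dir='west']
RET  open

CALL push[x='west']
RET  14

CALL move[dir='west']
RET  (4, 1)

CALL sense[dir='west']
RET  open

CALL push[x='west']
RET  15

CALL move[dir='west']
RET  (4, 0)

CALL sense[dir='south']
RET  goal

CALL move[dir='south']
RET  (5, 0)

Answer: (5, 0)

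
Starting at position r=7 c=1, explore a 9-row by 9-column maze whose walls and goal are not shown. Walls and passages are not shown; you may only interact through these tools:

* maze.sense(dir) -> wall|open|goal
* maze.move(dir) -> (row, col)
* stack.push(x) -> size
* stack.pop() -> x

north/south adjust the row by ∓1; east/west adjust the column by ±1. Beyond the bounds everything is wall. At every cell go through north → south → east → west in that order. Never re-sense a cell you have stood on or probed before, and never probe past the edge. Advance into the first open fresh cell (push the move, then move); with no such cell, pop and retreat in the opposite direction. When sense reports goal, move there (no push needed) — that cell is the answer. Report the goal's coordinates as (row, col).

>> maze.sense(dir=north)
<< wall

>> maze.sense(dir=south)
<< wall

>> maze.sense(dir=east)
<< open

>> stack.push(x=east)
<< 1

>> maze.move(dir=east)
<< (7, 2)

>> maze.sense(dir=north)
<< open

>> stack.push(x=north)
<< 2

>> maze.move(dir=north)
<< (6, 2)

>> maze.sense(dir=north)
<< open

>> stack.push(x=north)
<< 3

>> maze.move(dir=north)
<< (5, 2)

>> maze.sense(dir=north)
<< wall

>> maze.sense(dir=east)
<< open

>> stack.push(x=east)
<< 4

>> maze.move(dir=east)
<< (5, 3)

>> maze.sense(dir=north)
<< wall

>> maze.sense(dir=south)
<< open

>> stack.push(x=south)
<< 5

>> maze.move(dir=south)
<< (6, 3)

>> maze.sense(dir=south)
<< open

>> stack.push(x=south)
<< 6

>> maze.move(dir=south)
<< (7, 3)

>> maze.sense(dir=south)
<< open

>> stack.push(x=south)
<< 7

>> maze.move(dir=south)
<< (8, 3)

>> maze.sense(dir=east)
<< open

>> stack.push(x=east)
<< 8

>> maze.move(dir=east)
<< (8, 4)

>> maze.sense(dir=north)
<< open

>> stack.push(x=north)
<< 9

>> maze.move(dir=north)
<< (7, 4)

>> maze.sense(dir=north)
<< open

>> stack.push(x=north)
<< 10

>> maze.move(dir=north)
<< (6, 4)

>> maze.sense(dir=north)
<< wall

>> maze.sense(dir=east)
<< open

>> stack.push(x=east)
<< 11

>> maze.move(dir=east)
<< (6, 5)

>> maze.sense(dir=north)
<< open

>> stack.push(x=north)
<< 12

>> maze.move(dir=north)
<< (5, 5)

>> maze.sense(dir=north)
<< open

>> stack.push(x=north)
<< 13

>> maze.move(dir=north)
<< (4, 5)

>> maze.sense(dir=north)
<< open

>> stack.push(x=north)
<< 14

>> maze.move(dir=north)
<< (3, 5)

>> maze.sense(dir=north)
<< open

>> stack.push(x=north)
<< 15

>> maze.move(dir=north)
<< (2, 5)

>> maze.sense(dir=north)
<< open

>> stack.push(x=north)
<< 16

>> maze.move(dir=north)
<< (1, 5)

>> maze.sense(dir=north)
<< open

>> stack.push(x=north)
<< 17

>> maze.move(dir=north)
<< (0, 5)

>> maze.sense(dir=east)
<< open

>> stack.push(x=east)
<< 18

>> maze.move(dir=east)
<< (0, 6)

>> maze.sense(dir=south)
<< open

>> stack.push(x=south)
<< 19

>> maze.move(dir=south)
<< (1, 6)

>> maze.sense(dir=south)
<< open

>> stack.push(x=south)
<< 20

>> maze.move(dir=south)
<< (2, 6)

>> maze.sense(dir=south)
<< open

>> stack.push(x=south)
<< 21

>> maze.move(dir=south)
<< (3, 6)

>> maze.sense(dir=south)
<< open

>> stack.push(x=south)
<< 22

>> maze.move(dir=south)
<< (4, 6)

>> maze.sense(dir=south)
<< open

>> stack.push(x=south)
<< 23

>> maze.move(dir=south)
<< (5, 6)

>> maze.sense(dir=south)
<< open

>> stack.push(x=south)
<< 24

>> maze.move(dir=south)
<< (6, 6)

>> maze.sense(dir=south)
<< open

>> stack.push(x=south)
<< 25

>> maze.move(dir=south)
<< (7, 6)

>> maze.sense(dir=south)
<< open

>> stack.push(x=south)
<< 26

>> maze.move(dir=south)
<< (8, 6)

>> maze.sense(dir=east)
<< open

>> stack.push(x=east)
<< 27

>> maze.move(dir=east)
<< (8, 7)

>> maze.sense(dir=north)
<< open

>> stack.push(x=north)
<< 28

>> maze.move(dir=north)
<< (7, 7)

>> maze.sense(dir=north)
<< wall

>> maze.sense(dir=east)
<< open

>> stack.push(x=east)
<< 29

>> maze.move(dir=east)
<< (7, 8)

>> maze.sense(dir=north)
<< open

>> stack.push(x=north)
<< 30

>> maze.move(dir=north)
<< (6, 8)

>> maze.sense(dir=north)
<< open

>> stack.push(x=north)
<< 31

>> maze.move(dir=north)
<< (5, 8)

>> maze.sense(dir=north)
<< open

>> stack.push(x=north)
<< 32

>> maze.move(dir=north)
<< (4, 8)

>> maze.sense(dir=north)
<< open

>> stack.push(x=north)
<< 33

>> maze.move(dir=north)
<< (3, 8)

>> maze.sense(dir=north)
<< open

>> stack.push(x=north)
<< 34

>> maze.move(dir=north)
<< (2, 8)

>> maze.sense(dir=north)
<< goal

>> maze.move(dir=north)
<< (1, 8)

Answer: (1, 8)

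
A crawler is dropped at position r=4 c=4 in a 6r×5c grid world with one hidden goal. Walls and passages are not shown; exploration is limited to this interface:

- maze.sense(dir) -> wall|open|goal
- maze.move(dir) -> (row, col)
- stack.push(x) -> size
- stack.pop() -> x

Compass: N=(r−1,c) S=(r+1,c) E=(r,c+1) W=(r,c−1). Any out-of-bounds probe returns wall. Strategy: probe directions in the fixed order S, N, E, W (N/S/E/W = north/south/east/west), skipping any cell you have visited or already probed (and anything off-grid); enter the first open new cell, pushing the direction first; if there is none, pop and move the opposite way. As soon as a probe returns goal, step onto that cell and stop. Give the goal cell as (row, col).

Action: maze.sense[dir='south']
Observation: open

Action: stack.push[x='south']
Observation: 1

Action: maze.move[dir='south']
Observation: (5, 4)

Action: maze.sense[dir='west']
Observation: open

Action: stack.push[x='west']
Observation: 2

Action: maze.move[dir='west']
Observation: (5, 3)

Action: maze.sense[dir='north']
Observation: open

Action: stack.push[x='north']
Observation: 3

Action: maze.move[dir='north']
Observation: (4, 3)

Action: maze.sense[dir='north']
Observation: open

Action: stack.push[x='north']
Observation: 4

Action: maze.move[dir='north']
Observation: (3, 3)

Action: maze.sense[dir='north']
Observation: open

Action: stack.push[x='north']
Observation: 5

Action: maze.move[dir='north']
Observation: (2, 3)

Action: maze.sense[dir='north']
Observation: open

Action: stack.push[x='north']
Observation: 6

Action: maze.move[dir='north']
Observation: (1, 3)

Action: maze.sense[dir='north']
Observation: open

Action: stack.push[x='north']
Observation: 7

Action: maze.move[dir='north']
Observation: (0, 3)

Action: maze.sense[dir='east']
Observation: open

Action: stack.push[x='east']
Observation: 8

Action: maze.move[dir='east']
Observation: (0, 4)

Action: maze.sense[dir='south']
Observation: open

Action: stack.push[x='south']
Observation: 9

Action: maze.move[dir='south']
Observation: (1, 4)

Action: maze.sense[dir='south']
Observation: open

Action: stack.push[x='south']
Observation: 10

Action: maze.move[dir='south']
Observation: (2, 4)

Action: maze.sense[dir='south']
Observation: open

Action: stack.push[x='south']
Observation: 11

Action: maze.move[dir='south']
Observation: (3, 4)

Action: stack.pop[]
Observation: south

Action: maze.move[dir='north']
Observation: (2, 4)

Action: stack.pop[]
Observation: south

Action: maze.move[dir='north']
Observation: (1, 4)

Action: stack.pop[]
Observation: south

Action: maze.move[dir='north']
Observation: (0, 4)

Action: stack.pop[]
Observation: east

Action: maze.move[dir='west']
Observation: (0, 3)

Action: maze.sense[dir='west']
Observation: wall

Action: stack.pop[]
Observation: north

Action: maze.move[dir='south']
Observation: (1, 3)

Action: maze.sense[dir='west']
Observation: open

Action: stack.push[x='west']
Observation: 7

Action: maze.move[dir='west']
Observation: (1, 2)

Action: maze.sense[dir='south']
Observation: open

Action: stack.push[x='south']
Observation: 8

Action: maze.move[dir='south']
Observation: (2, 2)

Action: maze.sense[dir='south']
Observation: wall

Action: maze.sense[dir='west']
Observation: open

Action: stack.push[x='west']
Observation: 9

Action: maze.move[dir='west']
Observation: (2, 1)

Action: maze.sense[dir='south']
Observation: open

Action: stack.push[x='south']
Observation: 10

Action: maze.move[dir='south']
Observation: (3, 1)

Action: maze.sense[dir='south']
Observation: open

Action: stack.push[x='south']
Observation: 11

Action: maze.move[dir='south']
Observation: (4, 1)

Action: maze.sense[dir='south']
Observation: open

Action: stack.push[x='south']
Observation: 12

Action: maze.move[dir='south']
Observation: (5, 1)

Action: maze.sense[dir='east']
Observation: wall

Action: maze.sense[dir='west']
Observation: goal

Action: maze.move[dir='west']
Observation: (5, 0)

Answer: (5, 0)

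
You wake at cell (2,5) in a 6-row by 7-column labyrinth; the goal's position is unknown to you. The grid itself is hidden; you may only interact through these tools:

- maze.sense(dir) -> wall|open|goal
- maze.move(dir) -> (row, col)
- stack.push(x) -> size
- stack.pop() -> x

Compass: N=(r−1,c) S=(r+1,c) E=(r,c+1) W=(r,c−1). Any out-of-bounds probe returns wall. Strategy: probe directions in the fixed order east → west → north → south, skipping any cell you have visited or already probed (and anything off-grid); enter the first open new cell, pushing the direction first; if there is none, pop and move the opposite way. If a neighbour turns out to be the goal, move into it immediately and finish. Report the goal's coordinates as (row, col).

Act: maze.sense[dir: east]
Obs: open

Act: stack.push[x: east]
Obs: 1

Act: maze.move[dir: east]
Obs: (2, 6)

Act: maze.sense[dir: north]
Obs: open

Act: stack.push[x: north]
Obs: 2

Act: maze.move[dir: north]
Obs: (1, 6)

Act: maze.sense[dir: west]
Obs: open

Act: stack.push[x: west]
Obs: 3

Act: maze.move[dir: west]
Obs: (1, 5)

Act: maze.sense[dir: west]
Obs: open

Act: stack.push[x: west]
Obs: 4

Act: maze.move[dir: west]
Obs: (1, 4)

Act: maze.sense[dir: west]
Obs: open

Act: stack.push[x: west]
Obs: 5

Act: maze.move[dir: west]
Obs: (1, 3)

Act: maze.sense[dir: west]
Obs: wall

Act: maze.sense[dir: north]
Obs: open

Act: stack.push[x: north]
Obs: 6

Act: maze.move[dir: north]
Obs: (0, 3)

Act: maze.sense[dir: east]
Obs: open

Act: stack.push[x: east]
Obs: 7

Act: maze.move[dir: east]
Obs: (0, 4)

Act: maze.sense[dir: east]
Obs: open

Act: stack.push[x: east]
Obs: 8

Act: maze.move[dir: east]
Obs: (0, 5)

Act: maze.sense[dir: east]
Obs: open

Act: stack.push[x: east]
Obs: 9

Act: maze.move[dir: east]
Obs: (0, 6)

Act: stack.pop[]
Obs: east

Act: maze.move[dir: west]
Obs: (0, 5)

Act: stack.pop[]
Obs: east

Act: maze.move[dir: west]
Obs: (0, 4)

Act: stack.pop[]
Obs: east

Act: maze.move[dir: west]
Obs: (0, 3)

Act: maze.sense[dir: west]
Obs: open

Act: stack.push[x: west]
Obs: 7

Act: maze.move[dir: west]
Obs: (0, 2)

Act: maze.sense[dir: west]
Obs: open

Act: stack.push[x: west]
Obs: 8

Act: maze.move[dir: west]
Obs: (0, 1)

Act: maze.sense[dir: west]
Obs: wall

Act: maze.sense[dir: south]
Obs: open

Act: stack.push[x: south]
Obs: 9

Act: maze.move[dir: south]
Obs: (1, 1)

Act: maze.sense[dir: west]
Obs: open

Act: stack.push[x: west]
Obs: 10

Act: maze.move[dir: west]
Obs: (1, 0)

Act: maze.sense[dir: south]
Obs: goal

Act: maze.move[dir: south]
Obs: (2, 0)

Answer: (2, 0)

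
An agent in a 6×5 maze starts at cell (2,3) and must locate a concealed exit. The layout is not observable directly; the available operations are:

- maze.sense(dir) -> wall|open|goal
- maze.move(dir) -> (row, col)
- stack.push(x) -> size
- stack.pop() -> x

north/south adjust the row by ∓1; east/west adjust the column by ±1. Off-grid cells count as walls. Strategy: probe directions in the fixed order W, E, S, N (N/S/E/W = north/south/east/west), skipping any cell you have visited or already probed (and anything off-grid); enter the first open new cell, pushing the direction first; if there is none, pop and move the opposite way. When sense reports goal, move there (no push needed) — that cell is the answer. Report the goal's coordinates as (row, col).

I invoke maze.sense using west, and observe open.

I use stack.push using west, giving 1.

Invoking maze.move using west, yielding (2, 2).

Now I run maze.sense using west, and observe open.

I try stack.push using west, and observe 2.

Invoking maze.move using west, — result: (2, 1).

Using maze.sense using west, giving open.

Now I run stack.push using west, — result: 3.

I run maze.move using west, and get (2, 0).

I run maze.sense using south, and see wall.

Invoking maze.sense using north, which returns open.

I use stack.push using north, : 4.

Calling maze.move using north, yielding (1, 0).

Next I call maze.sense using east, which returns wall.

Now I run maze.sense using north, — result: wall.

I use stack.pop, and see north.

Using maze.move using south, and observe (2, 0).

Using stack.pop, giving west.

I try maze.move using east, and observe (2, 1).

Next I call maze.sense using south, : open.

I call stack.push using south, giving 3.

Then maze.move using south, — result: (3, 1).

Using maze.sense using east, giving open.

I try stack.push using east, and observe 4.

Then maze.move using east, : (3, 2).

Calling maze.sense using east, which returns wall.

I call maze.sense using south, — result: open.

Then stack.push using south, — result: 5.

I try maze.move using south, which returns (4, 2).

I invoke maze.sense using west, giving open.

Now I run stack.push using west, — result: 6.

Next I call maze.move using west, and observe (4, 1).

I call maze.sense using west, — result: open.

Now I run stack.push using west, which returns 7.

Then maze.move using west, and get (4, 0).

I call maze.sense using south, : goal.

I invoke maze.move using south, → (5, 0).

Answer: (5, 0)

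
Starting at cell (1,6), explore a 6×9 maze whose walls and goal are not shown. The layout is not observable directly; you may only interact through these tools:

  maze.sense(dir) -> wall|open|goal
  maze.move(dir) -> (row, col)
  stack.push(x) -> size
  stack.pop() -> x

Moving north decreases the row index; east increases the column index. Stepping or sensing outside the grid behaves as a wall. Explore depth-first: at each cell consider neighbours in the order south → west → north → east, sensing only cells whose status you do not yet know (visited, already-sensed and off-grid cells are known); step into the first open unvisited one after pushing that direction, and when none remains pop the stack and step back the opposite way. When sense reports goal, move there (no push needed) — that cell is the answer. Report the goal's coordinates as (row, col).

>>> maze.sense dir=south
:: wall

>>> maze.sense dir=west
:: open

>>> stack.push x=west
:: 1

>>> maze.move dir=west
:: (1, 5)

>>> maze.sense dir=south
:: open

>>> stack.push x=south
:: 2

>>> maze.move dir=south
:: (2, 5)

>>> maze.sense dir=south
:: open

>>> stack.push x=south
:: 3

>>> maze.move dir=south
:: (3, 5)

>>> maze.sense dir=south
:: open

>>> stack.push x=south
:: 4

>>> maze.move dir=south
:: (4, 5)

>>> maze.sense dir=south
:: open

>>> stack.push x=south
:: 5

>>> maze.move dir=south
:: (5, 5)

>>> maze.sense dir=west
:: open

>>> stack.push x=west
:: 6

>>> maze.move dir=west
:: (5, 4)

>>> maze.sense dir=west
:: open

>>> stack.push x=west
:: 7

>>> maze.move dir=west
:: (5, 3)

>>> maze.sense dir=west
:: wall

>>> maze.sense dir=north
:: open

>>> stack.push x=north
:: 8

>>> maze.move dir=north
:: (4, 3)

>>> maze.sense dir=west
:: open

>>> stack.push x=west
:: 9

>>> maze.move dir=west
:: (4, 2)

>>> maze.sense dir=west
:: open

>>> stack.push x=west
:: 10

>>> maze.move dir=west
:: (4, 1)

>>> maze.sense dir=south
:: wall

>>> maze.sense dir=west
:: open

>>> stack.push x=west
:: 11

>>> maze.move dir=west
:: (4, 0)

>>> maze.sense dir=south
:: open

>>> stack.push x=south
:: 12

>>> maze.move dir=south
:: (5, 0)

>>> stack.pop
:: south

>>> maze.move dir=north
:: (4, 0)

>>> maze.sense dir=north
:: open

>>> stack.push x=north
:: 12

>>> maze.move dir=north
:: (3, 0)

>>> maze.sense dir=north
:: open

>>> stack.push x=north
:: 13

>>> maze.move dir=north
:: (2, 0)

>>> maze.sense dir=north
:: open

>>> stack.push x=north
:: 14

>>> maze.move dir=north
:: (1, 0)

>>> maze.sense dir=north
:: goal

>>> maze.move dir=north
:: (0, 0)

Answer: (0, 0)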